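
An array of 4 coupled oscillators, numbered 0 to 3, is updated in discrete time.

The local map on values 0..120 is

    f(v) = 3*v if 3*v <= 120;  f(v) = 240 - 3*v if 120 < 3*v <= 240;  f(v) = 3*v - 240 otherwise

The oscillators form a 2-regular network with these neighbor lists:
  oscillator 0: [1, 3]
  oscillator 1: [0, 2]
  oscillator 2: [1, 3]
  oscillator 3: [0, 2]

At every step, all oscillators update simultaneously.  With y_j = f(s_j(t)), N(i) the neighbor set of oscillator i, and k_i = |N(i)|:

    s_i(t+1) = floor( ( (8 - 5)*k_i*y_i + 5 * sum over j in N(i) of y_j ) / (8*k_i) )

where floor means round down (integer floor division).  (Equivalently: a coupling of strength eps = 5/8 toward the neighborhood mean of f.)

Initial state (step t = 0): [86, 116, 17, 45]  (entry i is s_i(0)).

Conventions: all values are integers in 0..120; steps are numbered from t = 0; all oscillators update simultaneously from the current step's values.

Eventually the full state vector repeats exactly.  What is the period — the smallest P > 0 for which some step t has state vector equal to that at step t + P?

Answer: 4
Key observation: The state at step 119, [36, 36, 37, 36], reappears at step 123 — and no state repeats earlier — so the cycle the system enters has period 4.

Derivation:
t=0: [86, 116, 17, 45]
t=1: [73, 62, 85, 60]
t=2: [43, 31, 41, 33]
t=3: [101, 106, 103, 108]
t=4: [74, 70, 76, 72]
t=5: [23, 20, 21, 18]
t=6: [61, 63, 59, 61]
t=7: [55, 56, 57, 58]
t=8: [71, 72, 69, 69]
t=9: [27, 27, 30, 31]
t=10: [84, 83, 88, 88]
t=11: [14, 14, 19, 20]
t=12: [47, 46, 53, 53]
t=13: [94, 94, 87, 86]
t=14: [34, 35, 26, 26]
t=15: [95, 95, 86, 85]
t=16: [35, 36, 25, 25]
t=17: [96, 96, 85, 84]
t=18: [36, 37, 24, 24]
t=19: [97, 97, 84, 83]
t=20: [37, 38, 23, 23]
t=21: [98, 99, 83, 82]
t=22: [39, 41, 23, 21]
t=23: [100, 102, 82, 81]
t=24: [44, 45, 23, 21]
t=25: [93, 94, 78, 78]
t=26: [29, 29, 17, 16]
t=27: [74, 75, 61, 61]
t=28: [29, 29, 43, 44]
t=29: [93, 94, 102, 102]
t=30: [48, 48, 58, 57]
t=31: [87, 86, 76, 76]
t=32: [17, 17, 13, 14]
t=33: [48, 47, 43, 43]
t=34: [101, 101, 107, 106]
t=35: [67, 68, 74, 74]
t=36: [31, 31, 23, 24]
t=37: [86, 85, 77, 77]
t=38: [14, 14, 10, 11]
t=39: [39, 38, 34, 34]
t=40: [111, 111, 105, 106]
t=41: [88, 87, 81, 81]
t=42: [16, 16, 8, 9]
t=43: [41, 40, 32, 32]
t=44: [111, 111, 103, 102]
t=45: [84, 85, 75, 75]
t=46: [13, 14, 15, 14]
t=47: [40, 42, 43, 42]
t=48: [116, 114, 112, 114]
t=49: [104, 102, 99, 102]
t=50: [68, 65, 62, 65]
t=51: [41, 45, 48, 45]
t=52: [109, 105, 101, 105]
t=53: [79, 75, 70, 75]
t=54: [10, 15, 20, 15]
t=55: [39, 45, 50, 45]
t=56: [109, 104, 99, 104]
t=57: [77, 72, 66, 72]
t=58: [18, 24, 30, 24]
t=59: [65, 72, 78, 72]
t=60: [31, 24, 17, 24]
t=61: [79, 72, 64, 72]
t=62: [16, 24, 33, 24]
t=63: [63, 72, 82, 72]
t=64: [34, 26, 17, 26]
t=65: [87, 77, 67, 77]
t=66: [13, 22, 20, 22]
t=67: [55, 55, 63, 55]
t=68: [75, 67, 66, 67]
t=69: [30, 32, 40, 32]
t=70: [93, 101, 105, 101]
t=71: [54, 59, 67, 59]
t=72: [68, 60, 54, 60]
t=73: [51, 58, 66, 58]
t=74: [73, 65, 57, 65]
t=75: [36, 45, 54, 45]
t=76: [106, 97, 94, 97]
t=77: [61, 56, 47, 56]
t=78: [66, 75, 82, 75]
t=79: [25, 20, 11, 20]
t=80: [65, 56, 49, 56]
t=81: [61, 70, 79, 70]
t=82: [40, 30, 19, 30]
t=83: [101, 89, 77, 89]
t=84: [40, 32, 20, 32]
t=85: [105, 92, 82, 92]
t=86: [50, 38, 24, 38]
t=87: [105, 93, 98, 93]
t=88: [52, 54, 44, 54]
t=89: [80, 89, 89, 89]
t=90: [16, 18, 27, 18]
t=91: [51, 60, 64, 60]
t=92: [70, 64, 55, 64]
t=93: [41, 50, 58, 50]
t=94: [100, 90, 81, 90]
t=95: [41, 30, 19, 30]
t=96: [100, 88, 77, 88]
t=97: [37, 30, 18, 30]
t=98: [97, 85, 76, 85]
t=99: [28, 25, 13, 25]
t=100: [78, 66, 61, 66]
t=101: [28, 35, 47, 35]
t=102: [97, 96, 102, 96]
t=103: [49, 54, 54, 54]
t=104: [83, 82, 78, 82]
t=105: [7, 6, 6, 6]
t=106: [19, 18, 18, 18]
t=107: [55, 54, 54, 54]
t=108: [76, 77, 78, 77]
t=109: [10, 9, 7, 9]
t=110: [28, 26, 24, 26]
t=111: [80, 78, 75, 78]
t=112: [3, 6, 9, 6]
t=113: [14, 18, 21, 18]
t=114: [49, 53, 57, 53]
t=115: [85, 81, 76, 81]
t=116: [7, 9, 6, 9]
t=117: [24, 22, 23, 22]
t=118: [68, 68, 67, 68]
t=119: [36, 36, 37, 36]
t=120: [108, 108, 109, 108]
t=121: [84, 84, 85, 84]
t=122: [12, 12, 13, 12]
t=123: [36, 36, 37, 36]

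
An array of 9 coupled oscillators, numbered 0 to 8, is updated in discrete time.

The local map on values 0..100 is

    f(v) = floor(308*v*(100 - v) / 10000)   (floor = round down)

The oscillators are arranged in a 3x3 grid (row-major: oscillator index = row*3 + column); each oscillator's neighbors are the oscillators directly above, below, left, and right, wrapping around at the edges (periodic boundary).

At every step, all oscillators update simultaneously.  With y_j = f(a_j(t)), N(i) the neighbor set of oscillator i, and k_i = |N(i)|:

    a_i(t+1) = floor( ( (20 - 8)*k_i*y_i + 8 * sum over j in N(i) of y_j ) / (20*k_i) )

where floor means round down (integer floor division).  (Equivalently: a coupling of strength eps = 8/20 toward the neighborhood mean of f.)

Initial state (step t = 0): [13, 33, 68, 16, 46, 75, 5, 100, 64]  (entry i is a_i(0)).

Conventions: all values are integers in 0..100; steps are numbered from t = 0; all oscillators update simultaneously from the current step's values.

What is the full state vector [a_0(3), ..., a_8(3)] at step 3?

Answer: [64, 64, 62, 63, 64, 61, 71, 71, 65]

Derivation:
t=0: [13, 33, 68, 16, 46, 75, 5, 100, 64]
t=1: [39, 58, 63, 42, 62, 59, 22, 22, 55]
t=2: [71, 71, 72, 72, 70, 73, 58, 58, 70]
t=3: [64, 64, 62, 63, 64, 61, 71, 71, 65]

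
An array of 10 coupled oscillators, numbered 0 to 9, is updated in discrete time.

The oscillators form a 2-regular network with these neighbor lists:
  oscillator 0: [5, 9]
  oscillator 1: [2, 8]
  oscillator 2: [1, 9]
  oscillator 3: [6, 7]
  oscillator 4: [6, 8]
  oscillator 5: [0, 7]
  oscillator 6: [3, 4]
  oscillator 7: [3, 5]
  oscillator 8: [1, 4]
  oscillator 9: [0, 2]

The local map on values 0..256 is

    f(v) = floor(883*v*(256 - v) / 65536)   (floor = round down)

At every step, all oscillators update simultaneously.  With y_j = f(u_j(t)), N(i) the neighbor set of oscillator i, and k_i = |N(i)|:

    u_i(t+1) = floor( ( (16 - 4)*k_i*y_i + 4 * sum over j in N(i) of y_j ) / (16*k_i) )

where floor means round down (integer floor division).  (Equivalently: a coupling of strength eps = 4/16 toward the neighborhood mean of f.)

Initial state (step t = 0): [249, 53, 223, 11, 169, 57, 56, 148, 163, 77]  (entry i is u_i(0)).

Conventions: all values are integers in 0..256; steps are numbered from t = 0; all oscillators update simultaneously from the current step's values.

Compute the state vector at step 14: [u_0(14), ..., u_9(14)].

Answer: [215, 215, 216, 216, 215, 215, 216, 215, 215, 215]

Derivation:
t=0: [249, 53, 223, 11, 169, 57, 56, 148, 163, 77]
t=1: [59, 145, 115, 72, 192, 143, 141, 184, 195, 154]
t=2: [170, 209, 216, 183, 171, 204, 206, 182, 167, 205]
t=3: [182, 138, 121, 174, 188, 153, 150, 175, 190, 144]
t=4: [189, 212, 219, 194, 176, 205, 206, 193, 174, 212]
t=5: [160, 131, 113, 159, 183, 146, 147, 160, 183, 128]
t=6: [209, 214, 217, 207, 183, 213, 209, 207, 184, 217]
t=7: [128, 127, 114, 135, 173, 125, 138, 134, 171, 116]
t=8: [219, 216, 218, 219, 196, 220, 215, 220, 197, 218]
t=9: [108, 120, 111, 109, 152, 106, 121, 106, 151, 110]
t=10: [215, 217, 216, 215, 213, 214, 218, 214, 213, 215]
t=11: [118, 115, 116, 117, 121, 120, 113, 120, 121, 117]
t=12: [219, 218, 218, 218, 219, 219, 217, 219, 219, 218]
t=13: [109, 110, 111, 111, 109, 109, 113, 109, 109, 110]
t=14: [215, 215, 216, 216, 215, 215, 216, 215, 215, 215]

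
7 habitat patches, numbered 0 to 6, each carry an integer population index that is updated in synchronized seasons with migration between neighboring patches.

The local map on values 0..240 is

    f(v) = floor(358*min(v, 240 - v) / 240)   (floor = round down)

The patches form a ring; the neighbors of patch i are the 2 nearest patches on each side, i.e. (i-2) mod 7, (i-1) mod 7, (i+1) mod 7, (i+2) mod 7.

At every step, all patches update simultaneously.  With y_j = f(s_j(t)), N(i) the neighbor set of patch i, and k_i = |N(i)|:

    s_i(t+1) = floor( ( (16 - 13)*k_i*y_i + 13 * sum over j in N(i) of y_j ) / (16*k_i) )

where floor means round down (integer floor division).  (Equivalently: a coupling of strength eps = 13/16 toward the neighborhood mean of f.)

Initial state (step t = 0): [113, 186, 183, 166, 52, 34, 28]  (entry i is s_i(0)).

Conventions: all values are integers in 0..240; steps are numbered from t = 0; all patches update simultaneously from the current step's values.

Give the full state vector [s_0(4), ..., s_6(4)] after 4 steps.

Answer: [111, 111, 110, 110, 109, 108, 109]

Derivation:
t=0: [113, 186, 183, 166, 52, 34, 28]
t=1: [83, 97, 104, 79, 72, 89, 83]
t=2: [135, 132, 128, 131, 127, 120, 125]
t=3: [166, 163, 162, 167, 169, 167, 166]
t=4: [111, 111, 110, 110, 109, 108, 109]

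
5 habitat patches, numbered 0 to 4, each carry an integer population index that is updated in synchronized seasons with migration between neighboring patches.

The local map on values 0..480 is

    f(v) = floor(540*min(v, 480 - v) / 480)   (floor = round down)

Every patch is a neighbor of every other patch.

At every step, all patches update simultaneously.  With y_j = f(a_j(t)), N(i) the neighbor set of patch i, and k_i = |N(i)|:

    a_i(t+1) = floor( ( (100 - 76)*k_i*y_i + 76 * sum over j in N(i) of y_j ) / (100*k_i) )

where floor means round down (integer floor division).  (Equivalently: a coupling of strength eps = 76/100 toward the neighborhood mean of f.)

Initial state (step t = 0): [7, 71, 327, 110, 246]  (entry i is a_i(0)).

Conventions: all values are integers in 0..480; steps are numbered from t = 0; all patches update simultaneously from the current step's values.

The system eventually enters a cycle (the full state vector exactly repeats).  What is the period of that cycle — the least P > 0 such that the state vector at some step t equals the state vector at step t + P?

Answer: 2
Key observation: The state at step 7, [255, 255, 255, 255, 255], reappears at step 9 — and no state repeats earlier — so the cycle the system enters has period 2.

Derivation:
t=0: [7, 71, 327, 110, 246]
t=1: [122, 126, 130, 128, 135]
t=2: [143, 143, 143, 143, 144]
t=3: [160, 160, 160, 160, 160]
t=4: [180, 180, 180, 180, 180]
t=5: [202, 202, 202, 202, 202]
t=6: [227, 227, 227, 227, 227]
t=7: [255, 255, 255, 255, 255]
t=8: [253, 253, 253, 253, 253]
t=9: [255, 255, 255, 255, 255]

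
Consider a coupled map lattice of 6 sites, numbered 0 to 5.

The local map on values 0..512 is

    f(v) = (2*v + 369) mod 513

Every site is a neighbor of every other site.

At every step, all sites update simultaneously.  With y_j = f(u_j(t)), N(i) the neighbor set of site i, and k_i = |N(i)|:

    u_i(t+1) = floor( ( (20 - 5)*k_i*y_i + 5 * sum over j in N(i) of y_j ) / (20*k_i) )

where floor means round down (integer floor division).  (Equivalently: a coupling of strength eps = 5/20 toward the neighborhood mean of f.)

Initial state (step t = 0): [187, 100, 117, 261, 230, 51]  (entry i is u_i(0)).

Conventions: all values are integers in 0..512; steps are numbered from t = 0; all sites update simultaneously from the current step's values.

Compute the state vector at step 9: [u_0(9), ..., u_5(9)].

Answer: [153, 452, 439, 170, 418, 430]

Derivation:
t=0: [187, 100, 117, 261, 230, 51]
t=1: [238, 116, 140, 341, 298, 406]
t=2: [291, 121, 154, 76, 375, 167]
t=3: [356, 118, 164, 55, 114, 182]
t=4: [94, 120, 184, 391, 114, 209]
t=5: [73, 109, 199, 129, 101, 234]
t=6: [42, 93, 219, 121, 81, 268]
t=7: [381, 94, 270, 133, 77, 339]
t=8: [108, 65, 312, 120, 41, 49]
t=9: [153, 452, 439, 170, 418, 430]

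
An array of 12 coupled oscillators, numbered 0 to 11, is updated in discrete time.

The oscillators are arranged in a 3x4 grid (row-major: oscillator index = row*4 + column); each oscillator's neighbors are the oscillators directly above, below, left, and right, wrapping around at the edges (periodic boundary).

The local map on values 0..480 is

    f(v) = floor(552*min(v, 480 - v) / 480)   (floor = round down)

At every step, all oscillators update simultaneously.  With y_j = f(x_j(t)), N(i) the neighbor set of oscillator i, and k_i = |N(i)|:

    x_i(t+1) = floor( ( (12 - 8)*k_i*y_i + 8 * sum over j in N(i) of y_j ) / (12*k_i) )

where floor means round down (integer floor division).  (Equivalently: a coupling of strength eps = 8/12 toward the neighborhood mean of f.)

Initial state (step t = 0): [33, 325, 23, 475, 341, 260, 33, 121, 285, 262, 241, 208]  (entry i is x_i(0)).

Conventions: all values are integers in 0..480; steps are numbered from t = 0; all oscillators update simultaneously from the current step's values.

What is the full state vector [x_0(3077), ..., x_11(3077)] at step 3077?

Simulating step by step:
t=0: [33, 325, 23, 475, 341, 260, 33, 121, 285, 262, 241, 208]
t=1: [106, 153, 91, 75, 161, 188, 127, 119, 188, 238, 183, 186]
t=2: [150, 177, 137, 124, 176, 201, 159, 150, 204, 227, 192, 179]
t=3: [187, 204, 176, 165, 202, 218, 190, 179, 218, 235, 207, 196]
t=4: [222, 234, 213, 204, 230, 242, 221, 212, 240, 252, 231, 222]
t=5: [258, 262, 251, 244, 262, 265, 255, 248, 264, 267, 257, 254]
t=6: [254, 251, 260, 264, 252, 249, 258, 261, 250, 248, 256, 259]
t=7: [259, 261, 254, 252, 260, 262, 256, 253, 261, 263, 257, 254]
t=8: [254, 252, 257, 259, 253, 251, 256, 258, 252, 251, 256, 258]
t=9: [259, 260, 257, 255, 260, 261, 257, 256, 260, 261, 257, 256]
t=10: [254, 253, 255, 256, 253, 252, 255, 256, 253, 252, 255, 256]
t=11: [259, 260, 258, 257, 260, 261, 258, 257, 260, 261, 258, 257]
t=12: [253, 252, 254, 255, 253, 252, 254, 255, 253, 252, 254, 255]
t=13: [260, 261, 259, 258, 260, 261, 259, 258, 260, 261, 259, 258]
t=14: [253, 251, 253, 254, 253, 251, 253, 254, 253, 251, 253, 254]
t=15: [261, 262, 261, 259, 261, 262, 261, 259, 261, 262, 261, 259]
t=16: [251, 250, 251, 253, 251, 250, 251, 253, 251, 250, 251, 253]
t=17: [262, 263, 262, 261, 262, 263, 262, 261, 262, 263, 262, 261]
t=18: [250, 249, 250, 250, 250, 249, 250, 250, 250, 249, 250, 250]
t=19: [264, 264, 264, 264, 264, 264, 264, 264, 264, 264, 264, 264]
t=20: [248, 248, 248, 248, 248, 248, 248, 248, 248, 248, 248, 248]
t=21: [266, 266, 266, 266, 266, 266, 266, 266, 266, 266, 266, 266]
t=22: [246, 246, 246, 246, 246, 246, 246, 246, 246, 246, 246, 246]
t=23: [269, 269, 269, 269, 269, 269, 269, 269, 269, 269, 269, 269]
t=24: [242, 242, 242, 242, 242, 242, 242, 242, 242, 242, 242, 242]
t=25: [273, 273, 273, 273, 273, 273, 273, 273, 273, 273, 273, 273]
t=26: [238, 238, 238, 238, 238, 238, 238, 238, 238, 238, 238, 238]
t=27: [273, 273, 273, 273, 273, 273, 273, 273, 273, 273, 273, 273]

Answer: [273, 273, 273, 273, 273, 273, 273, 273, 273, 273, 273, 273]
Key observation: The state at step 25, [273, 273, 273, 273, 273, 273, 273, 273, 273, 273, 273, 273], reappears at step 27: the system is in a cycle of period 2 from step 25 on.  Therefore the state at step 3077 equals the state at step 25 + ((3077 - 25) mod 2) = 25, which is [273, 273, 273, 273, 273, 273, 273, 273, 273, 273, 273, 273].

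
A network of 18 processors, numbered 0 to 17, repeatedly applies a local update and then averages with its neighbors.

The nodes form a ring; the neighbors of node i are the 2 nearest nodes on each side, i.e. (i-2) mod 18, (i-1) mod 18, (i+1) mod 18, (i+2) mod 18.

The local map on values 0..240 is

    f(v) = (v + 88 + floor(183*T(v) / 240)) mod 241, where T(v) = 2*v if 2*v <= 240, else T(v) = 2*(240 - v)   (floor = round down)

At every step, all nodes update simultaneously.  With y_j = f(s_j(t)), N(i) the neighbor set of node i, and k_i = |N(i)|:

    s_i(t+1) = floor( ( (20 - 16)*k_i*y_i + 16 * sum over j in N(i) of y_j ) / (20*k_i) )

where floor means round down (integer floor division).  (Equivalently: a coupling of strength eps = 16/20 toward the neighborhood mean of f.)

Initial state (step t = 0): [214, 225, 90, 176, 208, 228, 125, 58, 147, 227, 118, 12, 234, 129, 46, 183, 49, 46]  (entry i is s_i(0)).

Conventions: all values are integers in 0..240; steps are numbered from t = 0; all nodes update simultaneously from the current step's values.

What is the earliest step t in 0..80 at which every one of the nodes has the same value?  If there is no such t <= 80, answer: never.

Answer: 7
Key observation: Synchronization is absorbing here: once all nodes are equal they stay equal, and step 7 is the first all-equal step.

Derivation:
t=0: [214, 225, 90, 176, 208, 228, 125, 58, 147, 227, 118, 12, 234, 129, 46, 183, 49, 46]  (not all equal)
t=1: [136, 118, 98, 96, 107, 139, 142, 140, 150, 144, 116, 118, 140, 134, 153, 176, 167, 145]  (not all equal)
t=2: [128, 120, 117, 116, 115, 124, 133, 137, 137, 138, 138, 140, 139, 135, 131, 131, 130, 133]  (not all equal)
t=3: [144, 143, 142, 143, 141, 141, 141, 142, 141, 140, 140, 140, 141, 141, 142, 143, 144, 145]  (not all equal)
t=4: [137, 137, 137, 137, 137, 137, 138, 138, 138, 138, 138, 138, 138, 138, 137, 137, 137, 136]  (not all equal)
t=5: [141, 141, 141, 141, 140, 140, 140, 140, 140, 140, 140, 140, 140, 140, 140, 140, 141, 141]  (not all equal)
t=6: [138, 138, 138, 138, 138, 138, 139, 139, 139, 139, 139, 139, 139, 139, 138, 138, 138, 138]  (not all equal)
t=7: [140, 140, 140, 140, 140, 140, 140, 140, 140, 140, 140, 140, 140, 140, 140, 140, 140, 140]  (all equal)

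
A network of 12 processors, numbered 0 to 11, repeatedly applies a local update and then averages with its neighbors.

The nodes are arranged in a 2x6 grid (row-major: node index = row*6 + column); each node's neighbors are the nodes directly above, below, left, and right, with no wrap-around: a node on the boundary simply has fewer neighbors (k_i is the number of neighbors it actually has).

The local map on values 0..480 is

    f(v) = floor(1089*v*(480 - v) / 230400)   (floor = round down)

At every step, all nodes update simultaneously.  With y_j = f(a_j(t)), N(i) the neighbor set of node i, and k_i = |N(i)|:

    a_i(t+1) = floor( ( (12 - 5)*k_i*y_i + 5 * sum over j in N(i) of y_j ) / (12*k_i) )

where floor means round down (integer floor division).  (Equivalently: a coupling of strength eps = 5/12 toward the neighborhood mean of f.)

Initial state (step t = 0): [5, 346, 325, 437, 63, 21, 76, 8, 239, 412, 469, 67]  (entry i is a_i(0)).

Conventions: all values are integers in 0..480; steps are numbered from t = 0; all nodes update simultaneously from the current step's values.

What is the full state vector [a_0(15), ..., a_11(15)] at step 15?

Simulating step by step:
t=0: [5, 346, 325, 437, 63, 21, 76, 8, 239, 412, 469, 67]
t=1: [82, 164, 219, 119, 94, 79, 90, 98, 212, 130, 67, 90]
t=2: [175, 225, 256, 209, 166, 156, 165, 196, 248, 208, 152, 154]
t=3: [254, 267, 270, 264, 246, 239, 250, 262, 269, 263, 241, 236]
t=4: [270, 268, 267, 269, 271, 272, 270, 269, 268, 269, 271, 272]
t=5: [267, 267, 268, 267, 267, 267, 267, 267, 268, 267, 267, 267]
t=6: [268, 268, 268, 268, 268, 268, 268, 268, 268, 268, 268, 268]
t=7: [268, 268, 268, 268, 268, 268, 268, 268, 268, 268, 268, 268]
t=8: [268, 268, 268, 268, 268, 268, 268, 268, 268, 268, 268, 268]
t=9: [268, 268, 268, 268, 268, 268, 268, 268, 268, 268, 268, 268]
t=10: [268, 268, 268, 268, 268, 268, 268, 268, 268, 268, 268, 268]
t=11: [268, 268, 268, 268, 268, 268, 268, 268, 268, 268, 268, 268]
t=12: [268, 268, 268, 268, 268, 268, 268, 268, 268, 268, 268, 268]
t=13: [268, 268, 268, 268, 268, 268, 268, 268, 268, 268, 268, 268]
t=14: [268, 268, 268, 268, 268, 268, 268, 268, 268, 268, 268, 268]
t=15: [268, 268, 268, 268, 268, 268, 268, 268, 268, 268, 268, 268]

Answer: [268, 268, 268, 268, 268, 268, 268, 268, 268, 268, 268, 268]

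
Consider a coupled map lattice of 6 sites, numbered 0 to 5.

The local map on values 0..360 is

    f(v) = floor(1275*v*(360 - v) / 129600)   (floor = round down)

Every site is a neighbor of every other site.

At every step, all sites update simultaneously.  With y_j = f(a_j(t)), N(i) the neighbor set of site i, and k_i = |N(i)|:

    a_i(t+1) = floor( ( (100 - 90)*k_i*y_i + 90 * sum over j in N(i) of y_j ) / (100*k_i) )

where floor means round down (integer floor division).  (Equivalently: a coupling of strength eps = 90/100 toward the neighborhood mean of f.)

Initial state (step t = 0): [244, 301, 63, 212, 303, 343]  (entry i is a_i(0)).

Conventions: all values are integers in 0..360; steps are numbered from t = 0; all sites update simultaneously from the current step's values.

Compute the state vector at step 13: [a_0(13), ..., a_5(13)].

Answer: [188, 188, 188, 188, 188, 188]

Derivation:
t=0: [244, 301, 63, 212, 303, 343]
t=1: [188, 196, 195, 185, 197, 206]
t=2: [315, 315, 315, 315, 315, 316]
t=3: [138, 138, 138, 138, 138, 138]
t=4: [301, 301, 301, 301, 301, 301]
t=5: [174, 174, 174, 174, 174, 174]
t=6: [318, 318, 318, 318, 318, 318]
t=7: [131, 131, 131, 131, 131, 131]
t=8: [295, 295, 295, 295, 295, 295]
t=9: [188, 188, 188, 188, 188, 188]
t=10: [318, 318, 318, 318, 318, 318]
t=11: [131, 131, 131, 131, 131, 131]
t=12: [295, 295, 295, 295, 295, 295]
t=13: [188, 188, 188, 188, 188, 188]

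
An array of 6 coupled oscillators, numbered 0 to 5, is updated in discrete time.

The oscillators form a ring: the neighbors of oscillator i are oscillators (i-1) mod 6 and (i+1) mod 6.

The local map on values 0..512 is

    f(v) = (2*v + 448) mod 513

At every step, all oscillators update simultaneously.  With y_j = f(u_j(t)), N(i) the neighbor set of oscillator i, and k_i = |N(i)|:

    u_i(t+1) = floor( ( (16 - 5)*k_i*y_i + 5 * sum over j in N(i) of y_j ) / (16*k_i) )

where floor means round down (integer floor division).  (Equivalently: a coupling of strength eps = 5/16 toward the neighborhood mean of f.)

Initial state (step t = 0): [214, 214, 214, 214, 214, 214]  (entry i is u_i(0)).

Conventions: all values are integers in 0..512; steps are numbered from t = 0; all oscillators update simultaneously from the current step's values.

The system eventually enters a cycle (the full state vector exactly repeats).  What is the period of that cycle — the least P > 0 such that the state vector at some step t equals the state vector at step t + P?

Simulating step by step:
t=0: [214, 214, 214, 214, 214, 214]
t=1: [363, 363, 363, 363, 363, 363]
t=2: [148, 148, 148, 148, 148, 148]
t=3: [231, 231, 231, 231, 231, 231]
t=4: [397, 397, 397, 397, 397, 397]
t=5: [216, 216, 216, 216, 216, 216]
t=6: [367, 367, 367, 367, 367, 367]
t=7: [156, 156, 156, 156, 156, 156]
t=8: [247, 247, 247, 247, 247, 247]
t=9: [429, 429, 429, 429, 429, 429]
t=10: [280, 280, 280, 280, 280, 280]
t=11: [495, 495, 495, 495, 495, 495]
t=12: [412, 412, 412, 412, 412, 412]
t=13: [246, 246, 246, 246, 246, 246]
t=14: [427, 427, 427, 427, 427, 427]
t=15: [276, 276, 276, 276, 276, 276]
t=16: [487, 487, 487, 487, 487, 487]
t=17: [396, 396, 396, 396, 396, 396]
t=18: [214, 214, 214, 214, 214, 214]

Answer: 18
Key observation: The state at step 0, [214, 214, 214, 214, 214, 214], reappears at step 18 — and no state repeats earlier — so the cycle the system enters has period 18.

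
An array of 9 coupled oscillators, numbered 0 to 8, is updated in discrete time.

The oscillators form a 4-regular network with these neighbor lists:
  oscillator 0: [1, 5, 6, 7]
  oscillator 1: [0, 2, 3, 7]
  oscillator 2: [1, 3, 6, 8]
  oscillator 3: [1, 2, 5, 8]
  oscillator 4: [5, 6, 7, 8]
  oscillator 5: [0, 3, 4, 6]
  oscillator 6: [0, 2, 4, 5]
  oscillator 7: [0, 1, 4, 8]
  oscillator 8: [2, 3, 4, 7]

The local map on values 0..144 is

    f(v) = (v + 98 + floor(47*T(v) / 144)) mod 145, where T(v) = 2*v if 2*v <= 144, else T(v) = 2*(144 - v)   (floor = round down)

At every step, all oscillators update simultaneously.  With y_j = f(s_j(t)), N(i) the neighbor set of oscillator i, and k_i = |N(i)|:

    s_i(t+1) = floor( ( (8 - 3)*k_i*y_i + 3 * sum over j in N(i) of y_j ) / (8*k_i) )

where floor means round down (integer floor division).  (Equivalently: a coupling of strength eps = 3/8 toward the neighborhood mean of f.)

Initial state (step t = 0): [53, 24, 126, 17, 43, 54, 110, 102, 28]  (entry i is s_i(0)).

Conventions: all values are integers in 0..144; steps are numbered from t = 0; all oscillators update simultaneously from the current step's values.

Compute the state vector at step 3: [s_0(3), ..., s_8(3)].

Simulating step by step:
t=0: [53, 24, 126, 17, 43, 54, 110, 102, 28]
t=1: [57, 117, 102, 117, 48, 52, 71, 83, 120]
t=2: [54, 81, 82, 82, 45, 45, 62, 70, 80]
t=3: [47, 71, 73, 70, 37, 35, 50, 62, 69]

Answer: [47, 71, 73, 70, 37, 35, 50, 62, 69]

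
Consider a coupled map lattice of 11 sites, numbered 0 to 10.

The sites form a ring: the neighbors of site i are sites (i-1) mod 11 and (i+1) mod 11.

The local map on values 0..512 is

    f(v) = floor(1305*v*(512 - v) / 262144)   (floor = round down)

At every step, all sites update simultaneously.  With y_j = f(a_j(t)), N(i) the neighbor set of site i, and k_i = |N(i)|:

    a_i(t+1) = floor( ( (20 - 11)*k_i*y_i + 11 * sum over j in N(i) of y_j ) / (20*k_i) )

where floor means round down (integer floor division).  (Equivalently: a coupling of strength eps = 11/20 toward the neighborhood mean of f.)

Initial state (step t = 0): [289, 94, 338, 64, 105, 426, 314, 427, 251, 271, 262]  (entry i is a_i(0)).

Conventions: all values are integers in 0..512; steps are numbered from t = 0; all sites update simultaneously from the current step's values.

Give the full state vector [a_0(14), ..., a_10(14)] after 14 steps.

Simulating step by step:
t=0: [289, 94, 338, 64, 105, 426, 314, 427, 251, 271, 262]
t=1: [287, 256, 224, 202, 184, 225, 238, 255, 285, 325, 324]
t=2: [317, 323, 319, 310, 308, 316, 323, 324, 317, 307, 307]
t=3: [307, 304, 306, 309, 310, 307, 304, 304, 307, 311, 311]
t=4: [312, 313, 313, 312, 311, 312, 313, 313, 312, 311, 311]
t=5: [310, 310, 310, 310, 310, 310, 310, 310, 310, 310, 310]
t=6: [311, 311, 311, 311, 311, 311, 311, 311, 311, 311, 311]
t=7: [311, 311, 311, 311, 311, 311, 311, 311, 311, 311, 311]
t=8: [311, 311, 311, 311, 311, 311, 311, 311, 311, 311, 311]
t=9: [311, 311, 311, 311, 311, 311, 311, 311, 311, 311, 311]
t=10: [311, 311, 311, 311, 311, 311, 311, 311, 311, 311, 311]
t=11: [311, 311, 311, 311, 311, 311, 311, 311, 311, 311, 311]
t=12: [311, 311, 311, 311, 311, 311, 311, 311, 311, 311, 311]
t=13: [311, 311, 311, 311, 311, 311, 311, 311, 311, 311, 311]
t=14: [311, 311, 311, 311, 311, 311, 311, 311, 311, 311, 311]

Answer: [311, 311, 311, 311, 311, 311, 311, 311, 311, 311, 311]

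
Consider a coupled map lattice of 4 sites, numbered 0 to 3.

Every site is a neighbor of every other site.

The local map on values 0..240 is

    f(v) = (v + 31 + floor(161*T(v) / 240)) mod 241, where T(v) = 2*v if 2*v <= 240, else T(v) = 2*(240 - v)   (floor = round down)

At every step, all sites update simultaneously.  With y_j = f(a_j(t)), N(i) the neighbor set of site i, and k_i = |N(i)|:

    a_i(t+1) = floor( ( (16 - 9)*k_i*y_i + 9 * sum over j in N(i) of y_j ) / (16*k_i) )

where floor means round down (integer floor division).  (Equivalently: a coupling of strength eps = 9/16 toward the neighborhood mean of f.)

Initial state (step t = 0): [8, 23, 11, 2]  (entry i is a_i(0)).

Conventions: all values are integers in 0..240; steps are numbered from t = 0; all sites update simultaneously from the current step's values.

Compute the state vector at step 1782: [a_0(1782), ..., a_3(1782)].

Answer: [162, 162, 162, 162]
Key observation: The state at step 3, [56, 56, 56, 56], reappears at step 5: the system is in a cycle of period 2 from step 3 on.  Therefore the state at step 1782 equals the state at step 3 + ((1782 - 3) mod 2) = 4, which is [162, 162, 162, 162].

Derivation:
t=0: [8, 23, 11, 2]
t=1: [54, 63, 56, 50]
t=2: [160, 165, 161, 157]
t=3: [56, 56, 56, 56]
t=4: [162, 162, 162, 162]
t=5: [56, 56, 56, 56]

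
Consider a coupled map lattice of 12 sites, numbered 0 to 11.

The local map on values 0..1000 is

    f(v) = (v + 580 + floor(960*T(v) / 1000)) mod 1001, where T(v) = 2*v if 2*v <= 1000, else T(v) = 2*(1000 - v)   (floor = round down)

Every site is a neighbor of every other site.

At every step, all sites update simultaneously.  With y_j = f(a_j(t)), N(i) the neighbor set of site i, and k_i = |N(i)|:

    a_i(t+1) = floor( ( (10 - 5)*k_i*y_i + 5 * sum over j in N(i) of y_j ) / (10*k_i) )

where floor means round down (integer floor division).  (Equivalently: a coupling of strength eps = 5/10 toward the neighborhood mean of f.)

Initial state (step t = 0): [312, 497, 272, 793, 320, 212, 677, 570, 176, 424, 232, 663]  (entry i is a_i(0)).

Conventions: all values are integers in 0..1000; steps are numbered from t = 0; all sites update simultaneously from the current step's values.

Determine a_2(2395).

Answer: a_2(2395) = 786
Key observation: The state at step 25, [786, 786, 786, 786, 786, 786, 786, 786, 786, 786, 786, 786], reappears at step 27: the system is in a cycle of period 2 from step 25 on.  Therefore the state at step 2395 equals the state at step 25 + ((2395 - 25) mod 2) = 25, which is [786, 786, 786, 786, 786, 786, 786, 786, 786, 786, 786, 786].

Derivation:
t=0: [312, 497, 272, 793, 320, 212, 677, 570, 176, 424, 232, 663]
t=1: [508, 298, 454, 634, 518, 375, 683, 728, 327, 656, 401, 689]
t=2: [365, 555, 762, 767, 361, 657, 747, 728, 593, 758, 692, 744]
t=3: [739, 895, 808, 806, 734, 852, 814, 823, 879, 810, 838, 816]
t=4: [779, 713, 750, 751, 781, 732, 747, 743, 720, 749, 737, 747]
t=5: [798, 826, 810, 810, 797, 818, 811, 813, 823, 810, 815, 811]
t=6: [757, 745, 752, 752, 757, 749, 751, 751, 746, 752, 750, 751]
t=7: [805, 810, 807, 807, 805, 808, 807, 807, 809, 807, 808, 807]
t=8: [756, 754, 755, 755, 756, 755, 755, 755, 754, 755, 755, 755]
t=9: [803, 804, 804, 804, 803, 804, 804, 804, 804, 804, 804, 804]
t=10: [759, 759, 759, 759, 759, 759, 759, 759, 759, 759, 759, 759]
t=11: [800, 800, 800, 800, 800, 800, 800, 800, 800, 800, 800, 800]
t=12: [763, 763, 763, 763, 763, 763, 763, 763, 763, 763, 763, 763]
t=13: [797, 797, 797, 797, 797, 797, 797, 797, 797, 797, 797, 797]
t=14: [765, 765, 765, 765, 765, 765, 765, 765, 765, 765, 765, 765]
t=15: [795, 795, 795, 795, 795, 795, 795, 795, 795, 795, 795, 795]
t=16: [767, 767, 767, 767, 767, 767, 767, 767, 767, 767, 767, 767]
t=17: [793, 793, 793, 793, 793, 793, 793, 793, 793, 793, 793, 793]
t=18: [769, 769, 769, 769, 769, 769, 769, 769, 769, 769, 769, 769]
t=19: [791, 791, 791, 791, 791, 791, 791, 791, 791, 791, 791, 791]
t=20: [771, 771, 771, 771, 771, 771, 771, 771, 771, 771, 771, 771]
t=21: [789, 789, 789, 789, 789, 789, 789, 789, 789, 789, 789, 789]
t=22: [773, 773, 773, 773, 773, 773, 773, 773, 773, 773, 773, 773]
t=23: [787, 787, 787, 787, 787, 787, 787, 787, 787, 787, 787, 787]
t=24: [774, 774, 774, 774, 774, 774, 774, 774, 774, 774, 774, 774]
t=25: [786, 786, 786, 786, 786, 786, 786, 786, 786, 786, 786, 786]
t=26: [775, 775, 775, 775, 775, 775, 775, 775, 775, 775, 775, 775]
t=27: [786, 786, 786, 786, 786, 786, 786, 786, 786, 786, 786, 786]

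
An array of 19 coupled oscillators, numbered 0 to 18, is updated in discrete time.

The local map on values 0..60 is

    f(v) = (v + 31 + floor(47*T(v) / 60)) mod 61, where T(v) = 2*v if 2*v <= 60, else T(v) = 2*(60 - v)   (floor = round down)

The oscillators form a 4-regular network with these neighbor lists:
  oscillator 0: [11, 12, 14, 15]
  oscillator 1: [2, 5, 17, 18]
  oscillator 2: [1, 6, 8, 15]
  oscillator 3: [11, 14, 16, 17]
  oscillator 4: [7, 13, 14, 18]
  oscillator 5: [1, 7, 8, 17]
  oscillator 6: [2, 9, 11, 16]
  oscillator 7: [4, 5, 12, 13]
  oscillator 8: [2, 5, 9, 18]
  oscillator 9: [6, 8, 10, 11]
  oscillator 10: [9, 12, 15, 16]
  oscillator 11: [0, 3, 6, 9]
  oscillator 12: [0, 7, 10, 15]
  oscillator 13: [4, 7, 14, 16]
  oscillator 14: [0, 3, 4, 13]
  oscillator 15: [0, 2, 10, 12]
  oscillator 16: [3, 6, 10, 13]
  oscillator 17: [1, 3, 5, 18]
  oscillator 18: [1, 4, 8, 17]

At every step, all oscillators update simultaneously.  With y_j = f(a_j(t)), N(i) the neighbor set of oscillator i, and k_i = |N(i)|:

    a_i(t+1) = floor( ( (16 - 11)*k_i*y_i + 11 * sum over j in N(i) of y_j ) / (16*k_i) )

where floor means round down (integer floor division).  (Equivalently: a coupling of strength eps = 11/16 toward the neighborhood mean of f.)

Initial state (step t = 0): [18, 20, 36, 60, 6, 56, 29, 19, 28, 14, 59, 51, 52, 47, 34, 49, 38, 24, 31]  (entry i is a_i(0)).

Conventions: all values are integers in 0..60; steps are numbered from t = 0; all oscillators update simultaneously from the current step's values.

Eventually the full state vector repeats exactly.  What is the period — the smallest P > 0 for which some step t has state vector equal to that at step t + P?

Answer: 2
Key observation: The state at step 4, [41, 41, 41, 41, 41, 41, 41, 41, 41, 41, 41, 41, 41, 41, 41, 41, 41, 41, 41], reappears at step 6 — and no state repeats earlier — so the cycle the system enters has period 2.

Derivation:
t=0: [18, 20, 36, 60, 6, 56, 29, 19, 28, 14, 59, 51, 52, 47, 34, 49, 38, 24, 31]
t=1: [30, 32, 37, 35, 39, 29, 35, 31, 34, 27, 29, 27, 27, 37, 35, 32, 37, 31, 38]
t=2: [43, 44, 44, 43, 42, 44, 41, 43, 42, 41, 42, 42, 43, 43, 43, 43, 43, 44, 43]
t=3: [39, 39, 39, 39, 39, 39, 39, 39, 39, 40, 39, 39, 39, 39, 39, 39, 39, 39, 39]
t=4: [41, 41, 41, 41, 41, 41, 41, 41, 41, 41, 41, 41, 41, 41, 41, 41, 41, 41, 41]
t=5: [40, 40, 40, 40, 40, 40, 40, 40, 40, 40, 40, 40, 40, 40, 40, 40, 40, 40, 40]
t=6: [41, 41, 41, 41, 41, 41, 41, 41, 41, 41, 41, 41, 41, 41, 41, 41, 41, 41, 41]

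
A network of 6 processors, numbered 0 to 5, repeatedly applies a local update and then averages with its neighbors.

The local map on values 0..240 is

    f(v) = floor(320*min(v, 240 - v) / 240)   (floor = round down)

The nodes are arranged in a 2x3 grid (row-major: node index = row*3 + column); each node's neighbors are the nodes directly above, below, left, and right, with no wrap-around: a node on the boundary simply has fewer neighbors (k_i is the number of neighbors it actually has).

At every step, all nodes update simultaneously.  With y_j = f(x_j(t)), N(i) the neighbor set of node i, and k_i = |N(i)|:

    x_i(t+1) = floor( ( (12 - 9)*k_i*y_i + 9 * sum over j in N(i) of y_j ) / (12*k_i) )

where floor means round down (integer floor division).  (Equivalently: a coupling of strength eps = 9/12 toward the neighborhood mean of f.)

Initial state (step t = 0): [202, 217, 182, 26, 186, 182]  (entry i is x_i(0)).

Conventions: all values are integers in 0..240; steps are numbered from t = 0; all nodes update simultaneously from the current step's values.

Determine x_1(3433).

Simulating step by step:
t=0: [202, 217, 182, 26, 186, 182]
t=1: [36, 57, 59, 54, 53, 75]
t=2: [67, 68, 85, 62, 79, 80]
t=3: [86, 99, 101, 93, 95, 108]
t=4: [124, 126, 137, 121, 131, 133]
t=5: [154, 147, 144, 151, 149, 141]
t=6: [119, 121, 128, 117, 123, 126]
t=7: [157, 155, 153, 156, 155, 152]
t=8: [111, 113, 115, 111, 113, 115]
t=9: [148, 150, 151, 148, 150, 151]
t=10: [121, 120, 118, 121, 120, 118]
t=11: [158, 158, 158, 158, 158, 158]
t=12: [109, 109, 109, 109, 109, 109]
t=13: [145, 145, 145, 145, 145, 145]
t=14: [126, 126, 126, 126, 126, 126]
t=15: [152, 152, 152, 152, 152, 152]
t=16: [117, 117, 117, 117, 117, 117]
t=17: [156, 156, 156, 156, 156, 156]
t=18: [112, 112, 112, 112, 112, 112]
t=19: [149, 149, 149, 149, 149, 149]
t=20: [121, 121, 121, 121, 121, 121]
t=21: [158, 158, 158, 158, 158, 158]

Answer: x_1(3433) = 145
Key observation: The state at step 11, [158, 158, 158, 158, 158, 158], reappears at step 21: the system is in a cycle of period 10 from step 11 on.  Therefore the state at step 3433 equals the state at step 11 + ((3433 - 11) mod 10) = 13, which is [145, 145, 145, 145, 145, 145].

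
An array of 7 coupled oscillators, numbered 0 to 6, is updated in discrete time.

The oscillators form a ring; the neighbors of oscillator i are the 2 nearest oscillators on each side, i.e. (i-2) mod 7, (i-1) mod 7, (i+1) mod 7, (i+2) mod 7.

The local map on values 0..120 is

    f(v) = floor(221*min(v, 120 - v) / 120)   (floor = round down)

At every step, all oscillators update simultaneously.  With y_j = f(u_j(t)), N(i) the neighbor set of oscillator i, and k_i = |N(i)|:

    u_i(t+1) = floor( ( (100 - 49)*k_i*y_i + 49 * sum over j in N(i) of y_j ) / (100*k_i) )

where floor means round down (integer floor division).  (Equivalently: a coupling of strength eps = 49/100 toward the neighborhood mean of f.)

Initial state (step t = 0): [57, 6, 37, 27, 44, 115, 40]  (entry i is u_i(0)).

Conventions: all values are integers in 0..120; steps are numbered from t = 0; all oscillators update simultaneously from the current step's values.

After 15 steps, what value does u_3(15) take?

Simulating step by step:
t=0: [57, 6, 37, 27, 44, 115, 40]
t=1: [72, 41, 64, 45, 65, 42, 62]
t=2: [89, 84, 94, 85, 96, 85, 95]
t=3: [56, 59, 52, 59, 49, 58, 51]
t=4: [101, 103, 98, 103, 95, 102, 97]
t=5: [35, 33, 37, 34, 41, 35, 39]
t=6: [64, 63, 66, 64, 70, 65, 68]
t=7: [101, 102, 99, 101, 95, 99, 97]
t=8: [35, 34, 37, 36, 42, 38, 39]
t=9: [65, 64, 67, 67, 72, 69, 69]
t=10: [98, 100, 97, 96, 91, 93, 94]
t=11: [41, 39, 42, 44, 49, 47, 45]
t=12: [76, 74, 78, 81, 85, 84, 81]
t=13: [77, 79, 76, 71, 67, 68, 72]
t=14: [81, 79, 83, 88, 92, 91, 87]
t=15: [67, 69, 65, 59, 55, 56, 61]

Answer: u_3(15) = 59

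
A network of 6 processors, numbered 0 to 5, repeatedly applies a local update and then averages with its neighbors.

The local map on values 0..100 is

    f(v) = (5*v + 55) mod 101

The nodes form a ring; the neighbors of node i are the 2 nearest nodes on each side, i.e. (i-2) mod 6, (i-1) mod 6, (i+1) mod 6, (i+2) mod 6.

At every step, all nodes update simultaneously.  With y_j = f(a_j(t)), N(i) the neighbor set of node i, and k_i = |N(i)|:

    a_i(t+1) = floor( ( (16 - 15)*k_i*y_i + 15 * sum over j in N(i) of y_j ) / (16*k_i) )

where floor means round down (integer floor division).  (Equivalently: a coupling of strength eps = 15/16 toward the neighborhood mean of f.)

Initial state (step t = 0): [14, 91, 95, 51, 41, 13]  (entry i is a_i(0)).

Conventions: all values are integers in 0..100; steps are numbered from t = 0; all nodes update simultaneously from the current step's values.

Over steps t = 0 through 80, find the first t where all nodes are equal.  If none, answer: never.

Answer: 21
Key observation: Synchronization is absorbing here: once all nodes are equal they stay equal, and step 21 is the first all-equal step.

Derivation:
t=0: [14, 91, 95, 51, 41, 13]  (not all equal)
t=1: [26, 17, 23, 25, 21, 23]  (not all equal)
t=2: [60, 72, 65, 60, 74, 65]  (not all equal)
t=3: [46, 61, 36, 46, 61, 36]  (not all equal)
t=4: [47, 57, 67, 47, 57, 67]  (not all equal)
t=5: [63, 84, 64, 63, 84, 64]  (not all equal)
t=6: [71, 69, 69, 71, 69, 69]  (not all equal)
t=7: [91, 54, 54, 91, 54, 54]  (not all equal)
t=8: [20, 14, 14, 20, 14, 14]  (not all equal)
t=9: [25, 38, 38, 25, 38, 38]  (not all equal)
t=10: [45, 59, 59, 45, 59, 59]  (not all equal)
t=11: [48, 61, 61, 48, 61, 61]  (not all equal)
t=12: [59, 73, 73, 59, 73, 73]  (not all equal)
t=13: [17, 30, 30, 17, 30, 30]  (not all equal)
t=14: [5, 19, 19, 5, 19, 19]  (not all equal)
t=15: [50, 63, 63, 50, 63, 63]  (not all equal)
t=16: [62, 36, 36, 62, 36, 36]  (not all equal)
t=17: [34, 46, 46, 34, 46, 46]  (not all equal)
t=18: [79, 54, 54, 79, 54, 54]  (not all equal)
t=19: [23, 33, 33, 23, 33, 33]  (not all equal)
t=20: [21, 41, 41, 21, 41, 41]  (not all equal)
t=21: [58, 58, 58, 58, 58, 58]  (all equal)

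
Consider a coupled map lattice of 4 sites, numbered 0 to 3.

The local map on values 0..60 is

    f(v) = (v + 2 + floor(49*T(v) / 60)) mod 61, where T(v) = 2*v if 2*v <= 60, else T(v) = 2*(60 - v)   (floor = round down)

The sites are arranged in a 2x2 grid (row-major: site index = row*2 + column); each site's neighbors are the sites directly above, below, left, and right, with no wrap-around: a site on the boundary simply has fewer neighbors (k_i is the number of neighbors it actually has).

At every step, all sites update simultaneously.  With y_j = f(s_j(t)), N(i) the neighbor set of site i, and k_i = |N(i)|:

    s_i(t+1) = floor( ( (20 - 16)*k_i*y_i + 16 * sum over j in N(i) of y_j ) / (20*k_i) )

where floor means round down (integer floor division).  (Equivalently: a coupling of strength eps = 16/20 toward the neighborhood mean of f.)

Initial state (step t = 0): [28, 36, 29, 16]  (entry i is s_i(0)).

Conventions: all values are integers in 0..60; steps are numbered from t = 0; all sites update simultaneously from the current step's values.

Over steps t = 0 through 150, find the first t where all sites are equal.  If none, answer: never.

Answer: never
Key observation: The state at step 17 reappears at step 26 — the system is in a cycle of period 9 from step 17 on.  No step 0..26 is synchronized, and the cycle repeats forever, so no step up to 150 (or ever) has all sites equal.

Derivation:
t=0: [28, 36, 29, 16]  (not all equal)
t=1: [16, 26, 26, 22]  (not all equal)
t=2: [16, 43, 43, 19]  (not all equal)
t=3: [17, 40, 40, 19]  (not all equal)
t=4: [19, 41, 41, 20]  (not all equal)
t=5: [20, 45, 45, 21]  (not all equal)
t=6: [18, 46, 46, 19]  (not all equal)
t=7: [17, 42, 42, 17]  (not all equal)
t=8: [18, 39, 39, 18]  (not all equal)
t=9: [21, 42, 42, 21]  (not all equal)
t=10: [21, 48, 48, 21]  (not all equal)
t=11: [17, 47, 47, 17]  (not all equal)
t=12: [16, 38, 38, 16]  (not all equal)
t=13: [20, 38, 38, 20]  (not all equal)
t=14: [22, 46, 46, 22]  (not all equal)
t=15: [19, 49, 49, 19]  (not all equal)
t=16: [16, 43, 43, 16]  (not all equal)
t=17: [17, 37, 37, 17]  (not all equal)
t=18: [21, 39, 39, 21]  (not all equal)
t=19: [22, 48, 48, 22]  (not all equal)
t=20: [18, 48, 48, 18]  (not all equal)
t=21: [16, 40, 40, 16]  (not all equal)
t=22: [19, 37, 37, 19]  (not all equal)
t=23: [22, 44, 44, 22]  (not all equal)
t=24: [20, 49, 49, 20]  (not all equal)
t=25: [16, 44, 44, 16]  (not all equal)
t=26: [17, 37, 37, 17]  (not all equal)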